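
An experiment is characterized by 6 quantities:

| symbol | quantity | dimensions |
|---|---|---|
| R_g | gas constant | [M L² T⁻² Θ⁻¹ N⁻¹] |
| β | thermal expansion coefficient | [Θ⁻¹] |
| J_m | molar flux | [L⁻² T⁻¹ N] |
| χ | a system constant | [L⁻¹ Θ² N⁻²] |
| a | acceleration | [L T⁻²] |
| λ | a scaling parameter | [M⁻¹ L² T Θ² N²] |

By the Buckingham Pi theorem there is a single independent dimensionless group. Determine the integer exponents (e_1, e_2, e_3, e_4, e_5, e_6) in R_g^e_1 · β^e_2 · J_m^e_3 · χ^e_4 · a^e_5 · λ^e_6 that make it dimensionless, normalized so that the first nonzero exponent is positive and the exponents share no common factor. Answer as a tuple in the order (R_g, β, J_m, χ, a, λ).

(1, 3, 1, 1, -1, 1)

M: e_1·(1) + e_2·(0) + e_3·(0) + e_4·(0) + e_5·(0) + e_6·(-1) = 0
L: e_1·(2) + e_2·(0) + e_3·(-2) + e_4·(-1) + e_5·(1) + e_6·(2) = 0
T: e_1·(-2) + e_2·(0) + e_3·(-1) + e_4·(0) + e_5·(-2) + e_6·(1) = 0
Θ: e_1·(-1) + e_2·(-1) + e_3·(0) + e_4·(2) + e_5·(0) + e_6·(2) = 0
N: e_1·(-1) + e_2·(0) + e_3·(1) + e_4·(-2) + e_5·(0) + e_6·(2) = 0
Solving this homogeneous linear system for the smallest-integer solution (first nonzero entry positive) gives (1, 3, 1, 1, -1, 1).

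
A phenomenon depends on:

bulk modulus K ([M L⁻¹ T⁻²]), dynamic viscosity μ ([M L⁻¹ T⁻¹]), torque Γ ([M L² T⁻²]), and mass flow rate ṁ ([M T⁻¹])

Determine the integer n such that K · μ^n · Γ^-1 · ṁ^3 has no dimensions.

Balance the M exponent: (1)·n from μ, plus (1) − (1) + 3·(1) = 3 from the rest, must sum to zero.
n + 3 = 0, so n = -3.

-3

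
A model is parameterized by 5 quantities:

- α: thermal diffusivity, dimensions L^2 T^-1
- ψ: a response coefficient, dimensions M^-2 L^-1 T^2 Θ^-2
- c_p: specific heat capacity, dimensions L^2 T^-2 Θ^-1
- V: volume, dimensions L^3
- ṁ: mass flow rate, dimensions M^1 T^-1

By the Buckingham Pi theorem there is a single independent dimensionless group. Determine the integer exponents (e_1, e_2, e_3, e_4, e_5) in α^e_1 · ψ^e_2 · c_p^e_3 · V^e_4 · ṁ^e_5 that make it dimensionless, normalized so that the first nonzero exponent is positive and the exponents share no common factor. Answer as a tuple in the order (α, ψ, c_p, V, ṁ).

M: e_1·(0) + e_2·(-2) + e_3·(0) + e_4·(0) + e_5·(1) = 0
L: e_1·(2) + e_2·(-1) + e_3·(2) + e_4·(3) + e_5·(0) = 0
T: e_1·(-1) + e_2·(2) + e_3·(-2) + e_4·(0) + e_5·(-1) = 0
Θ: e_1·(0) + e_2·(-2) + e_3·(-1) + e_4·(0) + e_5·(0) = 0
Solving this homogeneous linear system for the smallest-integer solution (first nonzero entry positive) gives (4, 1, -2, -1, 2).

(4, 1, -2, -1, 2)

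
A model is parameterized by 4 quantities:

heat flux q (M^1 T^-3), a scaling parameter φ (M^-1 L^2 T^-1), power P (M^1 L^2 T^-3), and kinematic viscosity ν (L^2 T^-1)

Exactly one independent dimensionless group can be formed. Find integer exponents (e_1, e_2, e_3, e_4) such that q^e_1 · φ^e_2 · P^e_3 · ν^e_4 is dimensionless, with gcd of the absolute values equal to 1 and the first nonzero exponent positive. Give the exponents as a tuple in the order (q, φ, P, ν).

(2, -1, -3, 4)

M: e_1·(1) + e_2·(-1) + e_3·(1) + e_4·(0) = 0
L: e_1·(0) + e_2·(2) + e_3·(2) + e_4·(2) = 0
T: e_1·(-3) + e_2·(-1) + e_3·(-3) + e_4·(-1) = 0
Solving this homogeneous linear system for the smallest-integer solution (first nonzero entry positive) gives (2, -1, -3, 4).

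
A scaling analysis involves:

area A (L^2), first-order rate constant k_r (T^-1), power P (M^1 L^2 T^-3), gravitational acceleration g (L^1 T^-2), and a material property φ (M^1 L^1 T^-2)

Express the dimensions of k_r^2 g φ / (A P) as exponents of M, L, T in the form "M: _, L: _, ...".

Collect each base-dimension exponent across the product:
  M: −(0) + 2·(0) − (1) + (0) + (1) = 0
  L: −(2) + 2·(0) − (2) + (1) + (1) = -2
  T: −(0) + 2·(-1) − (-3) + (-2) + (-2) = -3
So the dimensions are [L⁻² T⁻³].

M: 0, L: -2, T: -3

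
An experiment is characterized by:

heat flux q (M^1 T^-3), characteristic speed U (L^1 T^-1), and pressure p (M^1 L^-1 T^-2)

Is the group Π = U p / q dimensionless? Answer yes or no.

yes

Sum the exponent of each base dimension across the product:
  M: −[q]_M + [U]_M + [p]_M = −(1) + (0) + (1) = 0
  L: −[q]_L + [U]_L + [p]_L = −(0) + (1) + (-1) = 0
  T: −[q]_T + [U]_T + [p]_T = −(-3) + (-1) + (-2) = 0
All base exponents vanish — dimensionless.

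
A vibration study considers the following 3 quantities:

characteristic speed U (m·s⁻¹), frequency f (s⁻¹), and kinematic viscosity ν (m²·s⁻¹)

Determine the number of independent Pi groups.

There are 3 variables and 2 base dimensions (L, T).
The dimension matrix has rank 2.
Independent dimensionless groups: 3 − 2 = 1.

1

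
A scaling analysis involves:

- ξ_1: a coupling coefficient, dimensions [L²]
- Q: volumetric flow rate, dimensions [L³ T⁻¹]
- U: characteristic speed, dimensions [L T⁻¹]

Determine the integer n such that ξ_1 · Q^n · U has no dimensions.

Balance the L exponent: (3)·n from Q, plus (2) + (1) = 3 from the rest, must sum to zero.
3n + 3 = 0, so n = -1.

-1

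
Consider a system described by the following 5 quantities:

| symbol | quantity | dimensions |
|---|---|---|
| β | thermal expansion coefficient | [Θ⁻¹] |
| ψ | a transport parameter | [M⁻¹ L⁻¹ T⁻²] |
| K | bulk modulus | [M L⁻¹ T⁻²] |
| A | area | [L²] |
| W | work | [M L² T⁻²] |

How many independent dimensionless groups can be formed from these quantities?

1

There are 5 variables and 4 base dimensions (M, L, T, Θ).
The dimension matrix has rank 4.
Independent dimensionless groups: 5 − 4 = 1.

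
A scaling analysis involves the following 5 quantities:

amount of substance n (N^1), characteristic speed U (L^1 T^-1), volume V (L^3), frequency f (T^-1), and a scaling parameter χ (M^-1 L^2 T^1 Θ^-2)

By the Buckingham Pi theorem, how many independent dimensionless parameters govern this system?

1

There are 5 variables and 5 base dimensions (M, L, T, Θ, N).
The dimension matrix has rank 4 (less than 5: the dimension vectors are linearly dependent).
Independent dimensionless groups: 5 − 4 = 1.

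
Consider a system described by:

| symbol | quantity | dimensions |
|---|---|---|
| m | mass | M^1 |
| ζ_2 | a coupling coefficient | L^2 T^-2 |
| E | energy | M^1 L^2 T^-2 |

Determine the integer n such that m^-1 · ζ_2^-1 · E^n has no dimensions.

1

Balance the M exponent: (1)·n from E, plus −(1) − (0) = -1 from the rest, must sum to zero.
n − 1 = 0, so n = 1.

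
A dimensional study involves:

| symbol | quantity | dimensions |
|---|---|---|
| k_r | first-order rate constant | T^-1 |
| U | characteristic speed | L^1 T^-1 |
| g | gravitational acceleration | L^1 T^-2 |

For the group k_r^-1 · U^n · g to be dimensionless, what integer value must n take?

-1

Balance the L exponent: (1)·n from U, plus −(0) + (1) = 1 from the rest, must sum to zero.
n + 1 = 0, so n = -1.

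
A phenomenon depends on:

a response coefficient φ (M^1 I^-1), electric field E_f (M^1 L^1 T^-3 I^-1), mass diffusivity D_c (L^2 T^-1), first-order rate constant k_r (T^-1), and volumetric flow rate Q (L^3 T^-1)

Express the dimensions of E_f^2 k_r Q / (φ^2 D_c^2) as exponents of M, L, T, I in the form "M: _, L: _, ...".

M: 0, L: 1, T: -6, I: 0

Collect each base-dimension exponent across the product:
  M: −2·(1) + 2·(1) − 2·(0) + (0) + (0) = 0
  L: −2·(0) + 2·(1) − 2·(2) + (0) + (3) = 1
  T: −2·(0) + 2·(-3) − 2·(-1) + (-1) + (-1) = -6
  I: −2·(-1) + 2·(-1) − 2·(0) + (0) + (0) = 0
So the dimensions are [L T⁻⁶].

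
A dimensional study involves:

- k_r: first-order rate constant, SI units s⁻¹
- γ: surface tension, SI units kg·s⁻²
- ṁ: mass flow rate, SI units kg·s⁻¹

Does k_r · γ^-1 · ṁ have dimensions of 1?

yes

Sum the exponent of each base dimension across the product:
  M: [k_r]_M − [γ]_M + [ṁ]_M = (0) − (1) + (1) = 0
  L: [k_r]_L − [γ]_L + [ṁ]_L = (0) − (0) + (0) = 0
  T: [k_r]_T − [γ]_T + [ṁ]_T = (-1) − (-2) + (-1) = 0
  Θ: [k_r]_Θ − [γ]_Θ + [ṁ]_Θ = (0) − (0) + (0) = 0
All base exponents vanish — dimensionless.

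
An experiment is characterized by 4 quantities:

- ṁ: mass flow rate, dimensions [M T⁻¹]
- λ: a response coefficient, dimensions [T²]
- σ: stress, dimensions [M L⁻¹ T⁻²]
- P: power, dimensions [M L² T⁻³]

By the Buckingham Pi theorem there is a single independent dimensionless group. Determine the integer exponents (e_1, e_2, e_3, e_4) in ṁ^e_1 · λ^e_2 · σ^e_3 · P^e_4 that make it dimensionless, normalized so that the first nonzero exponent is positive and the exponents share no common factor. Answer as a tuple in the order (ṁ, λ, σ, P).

(3, -2, -2, -1)

M: e_1·(1) + e_2·(0) + e_3·(1) + e_4·(1) = 0
L: e_1·(0) + e_2·(0) + e_3·(-1) + e_4·(2) = 0
T: e_1·(-1) + e_2·(2) + e_3·(-2) + e_4·(-3) = 0
Solving this homogeneous linear system for the smallest-integer solution (first nonzero entry positive) gives (3, -2, -2, -1).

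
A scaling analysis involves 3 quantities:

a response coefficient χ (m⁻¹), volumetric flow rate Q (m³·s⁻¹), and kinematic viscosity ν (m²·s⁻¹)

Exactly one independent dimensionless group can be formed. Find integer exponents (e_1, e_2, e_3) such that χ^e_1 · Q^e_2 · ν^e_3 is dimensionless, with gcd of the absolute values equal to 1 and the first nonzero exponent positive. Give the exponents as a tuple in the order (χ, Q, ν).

L: e_1·(-1) + e_2·(3) + e_3·(2) = 0
T: e_1·(0) + e_2·(-1) + e_3·(-1) = 0
Solving this homogeneous linear system for the smallest-integer solution (first nonzero entry positive) gives (1, 1, -1).

(1, 1, -1)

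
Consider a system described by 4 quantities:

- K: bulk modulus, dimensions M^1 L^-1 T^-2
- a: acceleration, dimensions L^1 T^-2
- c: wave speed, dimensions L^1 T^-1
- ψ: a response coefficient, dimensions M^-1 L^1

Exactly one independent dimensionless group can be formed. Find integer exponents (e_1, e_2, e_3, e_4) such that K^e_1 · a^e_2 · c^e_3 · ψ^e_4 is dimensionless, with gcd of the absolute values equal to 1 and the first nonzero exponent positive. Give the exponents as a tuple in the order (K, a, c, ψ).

M: e_1·(1) + e_2·(0) + e_3·(0) + e_4·(-1) = 0
L: e_1·(-1) + e_2·(1) + e_3·(1) + e_4·(1) = 0
T: e_1·(-2) + e_2·(-2) + e_3·(-1) + e_4·(0) = 0
Solving this homogeneous linear system for the smallest-integer solution (first nonzero entry positive) gives (1, -2, 2, 1).

(1, -2, 2, 1)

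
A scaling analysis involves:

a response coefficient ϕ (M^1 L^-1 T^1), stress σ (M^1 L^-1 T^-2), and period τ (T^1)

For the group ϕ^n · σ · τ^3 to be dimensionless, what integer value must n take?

Balance the M exponent: (1)·n from ϕ, plus (1) + 3·(0) = 1 from the rest, must sum to zero.
n + 1 = 0, so n = -1.

-1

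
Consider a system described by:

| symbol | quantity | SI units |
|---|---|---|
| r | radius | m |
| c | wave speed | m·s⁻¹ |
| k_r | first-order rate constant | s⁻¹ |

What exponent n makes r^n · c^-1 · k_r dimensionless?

1

Balance the L exponent: (1)·n from r, plus −(1) + (0) = -1 from the rest, must sum to zero.
n − 1 = 0, so n = 1.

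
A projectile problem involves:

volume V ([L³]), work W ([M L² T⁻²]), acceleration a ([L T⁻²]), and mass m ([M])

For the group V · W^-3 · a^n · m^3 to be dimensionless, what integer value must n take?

Balance the L exponent: (1)·n from a, plus (3) − 3·(2) + 3·(0) = -3 from the rest, must sum to zero.
n − 3 = 0, so n = 3.

3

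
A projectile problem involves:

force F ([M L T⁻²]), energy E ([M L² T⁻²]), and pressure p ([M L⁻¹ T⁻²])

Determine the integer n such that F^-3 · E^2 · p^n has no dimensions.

1

Balance the M exponent: (1)·n from p, plus −3·(1) + 2·(1) = -1 from the rest, must sum to zero.
n − 1 = 0, so n = 1.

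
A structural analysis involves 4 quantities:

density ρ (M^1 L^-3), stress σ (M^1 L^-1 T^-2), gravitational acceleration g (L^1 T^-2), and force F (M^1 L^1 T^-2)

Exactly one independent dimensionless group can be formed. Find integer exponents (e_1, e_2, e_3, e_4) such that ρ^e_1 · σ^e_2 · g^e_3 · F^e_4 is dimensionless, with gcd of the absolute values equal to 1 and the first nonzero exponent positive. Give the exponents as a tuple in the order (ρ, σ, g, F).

(2, -3, 2, 1)

M: e_1·(1) + e_2·(1) + e_3·(0) + e_4·(1) = 0
L: e_1·(-3) + e_2·(-1) + e_3·(1) + e_4·(1) = 0
T: e_1·(0) + e_2·(-2) + e_3·(-2) + e_4·(-2) = 0
Solving this homogeneous linear system for the smallest-integer solution (first nonzero entry positive) gives (2, -3, 2, 1).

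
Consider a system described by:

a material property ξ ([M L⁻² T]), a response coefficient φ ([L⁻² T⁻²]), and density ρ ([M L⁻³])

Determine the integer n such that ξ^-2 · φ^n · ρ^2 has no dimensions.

Balance the L exponent: (-2)·n from φ, plus −2·(-2) + 2·(-3) = -2 from the rest, must sum to zero.
-2n − 2 = 0, so n = -1.

-1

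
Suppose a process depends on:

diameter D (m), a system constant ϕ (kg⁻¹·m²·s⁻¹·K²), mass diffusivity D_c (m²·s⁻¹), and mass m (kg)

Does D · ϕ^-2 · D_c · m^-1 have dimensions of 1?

Sum the exponent of each base dimension across the product:
  M: [D]_M − 2·[ϕ]_M + [D_c]_M − [m]_M = (0) − 2·(-1) + (0) − (1) = 1
  L: [D]_L − 2·[ϕ]_L + [D_c]_L − [m]_L = (1) − 2·(2) + (2) − (0) = -1
  T: [D]_T − 2·[ϕ]_T + [D_c]_T − [m]_T = (0) − 2·(-1) + (-1) − (0) = 1
  Θ: [D]_Θ − 2·[ϕ]_Θ + [D_c]_Θ − [m]_Θ = (0) − 2·(2) + (0) − (0) = -4
Net dimensions [M L⁻¹ T Θ⁻⁴] ≠ [1] — not dimensionless.

no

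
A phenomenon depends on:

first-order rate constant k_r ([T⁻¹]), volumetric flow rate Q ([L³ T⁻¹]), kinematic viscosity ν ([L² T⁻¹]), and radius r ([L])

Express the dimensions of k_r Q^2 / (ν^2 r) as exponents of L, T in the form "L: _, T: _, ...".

L: 1, T: -1

Collect each base-dimension exponent across the product:
  L: (0) + 2·(3) − 2·(2) − (1) = 1
  T: (-1) + 2·(-1) − 2·(-1) − (0) = -1
So the dimensions are [L T⁻¹].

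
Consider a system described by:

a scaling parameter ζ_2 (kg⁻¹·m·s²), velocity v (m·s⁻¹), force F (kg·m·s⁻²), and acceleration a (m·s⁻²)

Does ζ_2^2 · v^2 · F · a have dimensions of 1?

Sum the exponent of each base dimension across the product:
  M: 2·[ζ_2]_M + 2·[v]_M + [F]_M + [a]_M = 2·(-1) + 2·(0) + (1) + (0) = -1
  L: 2·[ζ_2]_L + 2·[v]_L + [F]_L + [a]_L = 2·(1) + 2·(1) + (1) + (1) = 6
  T: 2·[ζ_2]_T + 2·[v]_T + [F]_T + [a]_T = 2·(2) + 2·(-1) + (-2) + (-2) = -2
Net dimensions [M⁻¹ L⁶ T⁻²] ≠ [1] — not dimensionless.

no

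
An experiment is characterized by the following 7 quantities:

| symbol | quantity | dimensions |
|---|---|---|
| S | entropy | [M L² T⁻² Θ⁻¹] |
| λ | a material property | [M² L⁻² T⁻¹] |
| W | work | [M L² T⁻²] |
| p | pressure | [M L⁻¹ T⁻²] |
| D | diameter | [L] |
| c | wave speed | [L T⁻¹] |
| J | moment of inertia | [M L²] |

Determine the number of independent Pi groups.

3

There are 7 variables and 4 base dimensions (M, L, T, Θ).
The dimension matrix has rank 4.
Independent dimensionless groups: 7 − 4 = 3.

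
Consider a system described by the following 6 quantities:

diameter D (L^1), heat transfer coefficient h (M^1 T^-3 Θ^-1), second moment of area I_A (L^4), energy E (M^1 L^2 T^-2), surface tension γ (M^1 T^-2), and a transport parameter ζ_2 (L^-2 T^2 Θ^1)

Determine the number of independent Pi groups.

There are 6 variables and 4 base dimensions (M, L, T, Θ).
The dimension matrix has rank 4.
Independent dimensionless groups: 6 − 4 = 2.

2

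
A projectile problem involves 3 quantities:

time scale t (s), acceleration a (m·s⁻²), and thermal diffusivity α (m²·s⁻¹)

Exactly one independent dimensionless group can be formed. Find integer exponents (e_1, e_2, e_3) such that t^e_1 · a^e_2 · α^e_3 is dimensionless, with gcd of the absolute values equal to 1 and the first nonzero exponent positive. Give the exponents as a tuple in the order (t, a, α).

L: e_1·(0) + e_2·(1) + e_3·(2) = 0
T: e_1·(1) + e_2·(-2) + e_3·(-1) = 0
Solving this homogeneous linear system for the smallest-integer solution (first nonzero entry positive) gives (3, 2, -1).

(3, 2, -1)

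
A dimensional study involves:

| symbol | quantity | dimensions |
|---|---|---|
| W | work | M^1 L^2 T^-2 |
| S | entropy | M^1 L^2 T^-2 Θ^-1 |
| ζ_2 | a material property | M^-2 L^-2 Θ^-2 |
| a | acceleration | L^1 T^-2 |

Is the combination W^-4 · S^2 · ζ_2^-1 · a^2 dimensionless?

yes

Sum the exponent of each base dimension across the product:
  M: −4·[W]_M + 2·[S]_M − [ζ_2]_M + 2·[a]_M = −4·(1) + 2·(1) − (-2) + 2·(0) = 0
  L: −4·[W]_L + 2·[S]_L − [ζ_2]_L + 2·[a]_L = −4·(2) + 2·(2) − (-2) + 2·(1) = 0
  T: −4·[W]_T + 2·[S]_T − [ζ_2]_T + 2·[a]_T = −4·(-2) + 2·(-2) − (0) + 2·(-2) = 0
  Θ: −4·[W]_Θ + 2·[S]_Θ − [ζ_2]_Θ + 2·[a]_Θ = −4·(0) + 2·(-1) − (-2) + 2·(0) = 0
All base exponents vanish — dimensionless.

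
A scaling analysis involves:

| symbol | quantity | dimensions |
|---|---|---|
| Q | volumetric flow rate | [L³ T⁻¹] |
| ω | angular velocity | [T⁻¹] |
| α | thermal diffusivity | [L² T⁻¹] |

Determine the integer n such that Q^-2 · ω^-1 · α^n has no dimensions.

Balance the L exponent: (2)·n from α, plus −2·(3) − (0) = -6 from the rest, must sum to zero.
2n − 6 = 0, so n = 3.

3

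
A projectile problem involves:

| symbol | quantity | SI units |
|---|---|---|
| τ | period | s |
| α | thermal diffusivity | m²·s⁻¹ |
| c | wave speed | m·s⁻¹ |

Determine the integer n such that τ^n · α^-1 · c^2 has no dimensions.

1

Balance the T exponent: (1)·n from τ, plus −(-1) + 2·(-1) = -1 from the rest, must sum to zero.
n − 1 = 0, so n = 1.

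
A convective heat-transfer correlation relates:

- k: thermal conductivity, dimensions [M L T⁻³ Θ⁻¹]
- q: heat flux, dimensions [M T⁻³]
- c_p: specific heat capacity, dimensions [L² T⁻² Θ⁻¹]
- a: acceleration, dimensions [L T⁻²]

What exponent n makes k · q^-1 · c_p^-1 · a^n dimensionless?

Balance the L exponent: (1)·n from a, plus (1) − (0) − (2) = -1 from the rest, must sum to zero.
n − 1 = 0, so n = 1.

1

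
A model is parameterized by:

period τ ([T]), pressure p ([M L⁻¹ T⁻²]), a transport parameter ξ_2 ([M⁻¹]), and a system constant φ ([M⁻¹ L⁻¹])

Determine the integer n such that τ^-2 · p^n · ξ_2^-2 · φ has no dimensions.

Balance the M exponent: (1)·n from p, plus −2·(0) − 2·(-1) + (-1) = 1 from the rest, must sum to zero.
n + 1 = 0, so n = -1.

-1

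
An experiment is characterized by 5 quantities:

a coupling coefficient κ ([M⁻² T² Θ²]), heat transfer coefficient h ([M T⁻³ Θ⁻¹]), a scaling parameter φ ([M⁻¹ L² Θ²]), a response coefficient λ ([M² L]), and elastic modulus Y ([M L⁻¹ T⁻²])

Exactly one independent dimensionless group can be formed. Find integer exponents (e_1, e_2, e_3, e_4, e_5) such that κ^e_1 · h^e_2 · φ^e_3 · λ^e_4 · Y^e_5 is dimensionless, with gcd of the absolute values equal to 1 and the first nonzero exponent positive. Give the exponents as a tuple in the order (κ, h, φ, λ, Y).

(2, 2, -1, 1, -1)

M: e_1·(-2) + e_2·(1) + e_3·(-1) + e_4·(2) + e_5·(1) = 0
L: e_1·(0) + e_2·(0) + e_3·(2) + e_4·(1) + e_5·(-1) = 0
T: e_1·(2) + e_2·(-3) + e_3·(0) + e_4·(0) + e_5·(-2) = 0
Θ: e_1·(2) + e_2·(-1) + e_3·(2) + e_4·(0) + e_5·(0) = 0
Solving this homogeneous linear system for the smallest-integer solution (first nonzero entry positive) gives (2, 2, -1, 1, -1).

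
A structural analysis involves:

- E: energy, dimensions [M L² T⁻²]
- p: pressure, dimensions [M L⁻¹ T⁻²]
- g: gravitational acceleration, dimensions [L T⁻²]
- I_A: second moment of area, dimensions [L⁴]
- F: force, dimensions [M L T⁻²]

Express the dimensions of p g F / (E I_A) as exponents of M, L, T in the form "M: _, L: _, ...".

M: 1, L: -5, T: -4

Collect each base-dimension exponent across the product:
  M: −(1) + (1) + (0) − (0) + (1) = 1
  L: −(2) + (-1) + (1) − (4) + (1) = -5
  T: −(-2) + (-2) + (-2) − (0) + (-2) = -4
So the dimensions are [M L⁻⁵ T⁻⁴].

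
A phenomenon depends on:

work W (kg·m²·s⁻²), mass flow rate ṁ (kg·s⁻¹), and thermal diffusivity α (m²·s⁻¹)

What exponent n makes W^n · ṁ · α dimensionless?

Balance the M exponent: (1)·n from W, plus (1) + (0) = 1 from the rest, must sum to zero.
n + 1 = 0, so n = -1.

-1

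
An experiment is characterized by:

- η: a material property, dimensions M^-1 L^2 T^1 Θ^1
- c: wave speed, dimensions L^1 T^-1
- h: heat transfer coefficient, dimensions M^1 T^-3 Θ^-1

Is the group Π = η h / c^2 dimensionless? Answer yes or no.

Sum the exponent of each base dimension across the product:
  M: [η]_M − 2·[c]_M + [h]_M = (-1) − 2·(0) + (1) = 0
  L: [η]_L − 2·[c]_L + [h]_L = (2) − 2·(1) + (0) = 0
  T: [η]_T − 2·[c]_T + [h]_T = (1) − 2·(-1) + (-3) = 0
  Θ: [η]_Θ − 2·[c]_Θ + [h]_Θ = (1) − 2·(0) + (-1) = 0
All base exponents vanish — dimensionless.

yes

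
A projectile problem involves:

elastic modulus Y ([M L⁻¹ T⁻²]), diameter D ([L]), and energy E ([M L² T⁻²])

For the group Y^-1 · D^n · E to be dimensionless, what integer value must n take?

Balance the L exponent: (1)·n from D, plus −(-1) + (2) = 3 from the rest, must sum to zero.
n + 3 = 0, so n = -3.

-3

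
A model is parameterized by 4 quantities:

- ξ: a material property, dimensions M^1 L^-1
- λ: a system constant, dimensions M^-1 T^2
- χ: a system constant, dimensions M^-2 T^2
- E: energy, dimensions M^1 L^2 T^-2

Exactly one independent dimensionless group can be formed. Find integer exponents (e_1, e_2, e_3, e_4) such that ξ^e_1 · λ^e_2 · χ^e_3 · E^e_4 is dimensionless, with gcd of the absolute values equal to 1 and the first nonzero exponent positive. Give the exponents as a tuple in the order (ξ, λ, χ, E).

M: e_1·(1) + e_2·(-1) + e_3·(-2) + e_4·(1) = 0
L: e_1·(-1) + e_2·(0) + e_3·(0) + e_4·(2) = 0
T: e_1·(0) + e_2·(2) + e_3·(2) + e_4·(-2) = 0
Solving this homogeneous linear system for the smallest-integer solution (first nonzero entry positive) gives (2, -1, 2, 1).

(2, -1, 2, 1)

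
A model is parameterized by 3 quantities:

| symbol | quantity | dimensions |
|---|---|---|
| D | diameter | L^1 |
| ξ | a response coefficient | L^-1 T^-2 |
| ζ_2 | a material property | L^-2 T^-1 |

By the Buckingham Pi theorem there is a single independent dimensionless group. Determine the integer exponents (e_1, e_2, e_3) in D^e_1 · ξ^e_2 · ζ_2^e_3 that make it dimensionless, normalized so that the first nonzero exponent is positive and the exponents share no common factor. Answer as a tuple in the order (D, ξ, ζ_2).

(3, -1, 2)

L: e_1·(1) + e_2·(-1) + e_3·(-2) = 0
T: e_1·(0) + e_2·(-2) + e_3·(-1) = 0
Solving this homogeneous linear system for the smallest-integer solution (first nonzero entry positive) gives (3, -1, 2).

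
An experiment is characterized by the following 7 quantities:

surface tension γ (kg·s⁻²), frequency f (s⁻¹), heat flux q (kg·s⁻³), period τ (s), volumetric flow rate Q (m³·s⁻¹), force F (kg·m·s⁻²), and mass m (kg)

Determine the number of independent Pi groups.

4

There are 7 variables and 3 base dimensions (M, L, T).
The dimension matrix has rank 3.
Independent dimensionless groups: 7 − 3 = 4.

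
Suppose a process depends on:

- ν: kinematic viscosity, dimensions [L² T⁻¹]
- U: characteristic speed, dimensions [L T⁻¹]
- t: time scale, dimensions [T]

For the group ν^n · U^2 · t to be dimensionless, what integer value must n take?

Balance the L exponent: (2)·n from ν, plus 2·(1) + (0) = 2 from the rest, must sum to zero.
2n + 2 = 0, so n = -1.

-1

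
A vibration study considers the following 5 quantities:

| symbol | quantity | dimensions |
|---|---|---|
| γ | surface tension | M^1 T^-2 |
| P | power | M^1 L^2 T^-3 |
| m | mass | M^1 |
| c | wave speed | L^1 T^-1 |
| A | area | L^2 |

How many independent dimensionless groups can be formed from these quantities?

2

There are 5 variables and 3 base dimensions (M, L, T).
The dimension matrix has rank 3.
Independent dimensionless groups: 5 − 3 = 2.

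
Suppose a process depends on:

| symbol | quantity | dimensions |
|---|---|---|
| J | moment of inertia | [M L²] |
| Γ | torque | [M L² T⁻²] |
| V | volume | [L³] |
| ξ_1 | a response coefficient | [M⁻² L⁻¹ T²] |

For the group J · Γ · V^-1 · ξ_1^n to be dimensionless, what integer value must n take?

Balance the M exponent: (-2)·n from ξ_1, plus (1) + (1) − (0) = 2 from the rest, must sum to zero.
-2n + 2 = 0, so n = 1.

1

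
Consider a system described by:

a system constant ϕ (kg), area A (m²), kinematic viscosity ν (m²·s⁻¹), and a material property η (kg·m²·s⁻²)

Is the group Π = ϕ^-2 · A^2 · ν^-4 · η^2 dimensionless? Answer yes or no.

yes

Sum the exponent of each base dimension across the product:
  M: −2·[ϕ]_M + 2·[A]_M − 4·[ν]_M + 2·[η]_M = −2·(1) + 2·(0) − 4·(0) + 2·(1) = 0
  L: −2·[ϕ]_L + 2·[A]_L − 4·[ν]_L + 2·[η]_L = −2·(0) + 2·(2) − 4·(2) + 2·(2) = 0
  T: −2·[ϕ]_T + 2·[A]_T − 4·[ν]_T + 2·[η]_T = −2·(0) + 2·(0) − 4·(-1) + 2·(-2) = 0
All base exponents vanish — dimensionless.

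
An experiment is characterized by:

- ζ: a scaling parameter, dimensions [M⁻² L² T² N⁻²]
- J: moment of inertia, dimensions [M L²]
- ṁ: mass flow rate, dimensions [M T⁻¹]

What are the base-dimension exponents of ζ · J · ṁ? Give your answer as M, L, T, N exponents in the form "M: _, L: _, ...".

M: 0, L: 4, T: 1, N: -2

Collect each base-dimension exponent across the product:
  M: (-2) + (1) + (1) = 0
  L: (2) + (2) + (0) = 4
  T: (2) + (0) + (-1) = 1
  N: (-2) + (0) + (0) = -2
So the dimensions are [L⁴ T N⁻²].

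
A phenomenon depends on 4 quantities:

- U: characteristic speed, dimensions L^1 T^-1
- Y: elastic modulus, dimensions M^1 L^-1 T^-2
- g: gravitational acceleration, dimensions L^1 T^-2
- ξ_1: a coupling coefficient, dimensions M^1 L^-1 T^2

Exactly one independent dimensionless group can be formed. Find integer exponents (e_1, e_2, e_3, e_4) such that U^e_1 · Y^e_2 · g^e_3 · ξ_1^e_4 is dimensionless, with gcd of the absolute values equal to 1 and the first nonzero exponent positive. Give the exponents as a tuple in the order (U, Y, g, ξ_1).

(4, 1, -4, -1)

M: e_1·(0) + e_2·(1) + e_3·(0) + e_4·(1) = 0
L: e_1·(1) + e_2·(-1) + e_3·(1) + e_4·(-1) = 0
T: e_1·(-1) + e_2·(-2) + e_3·(-2) + e_4·(2) = 0
Solving this homogeneous linear system for the smallest-integer solution (first nonzero entry positive) gives (4, 1, -4, -1).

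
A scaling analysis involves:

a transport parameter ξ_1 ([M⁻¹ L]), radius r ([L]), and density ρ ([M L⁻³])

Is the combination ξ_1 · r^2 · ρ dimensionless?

yes

Sum the exponent of each base dimension across the product:
  M: [ξ_1]_M + 2·[r]_M + [ρ]_M = (-1) + 2·(0) + (1) = 0
  L: [ξ_1]_L + 2·[r]_L + [ρ]_L = (1) + 2·(1) + (-3) = 0
  T: [ξ_1]_T + 2·[r]_T + [ρ]_T = (0) + 2·(0) + (0) = 0
  Θ: [ξ_1]_Θ + 2·[r]_Θ + [ρ]_Θ = (0) + 2·(0) + (0) = 0
All base exponents vanish — dimensionless.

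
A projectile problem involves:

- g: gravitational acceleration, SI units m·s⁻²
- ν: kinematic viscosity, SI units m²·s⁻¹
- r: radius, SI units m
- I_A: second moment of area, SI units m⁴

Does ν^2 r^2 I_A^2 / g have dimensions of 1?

no

Sum the exponent of each base dimension across the product:
  L: −[g]_L + 2·[ν]_L + 2·[r]_L + 2·[I_A]_L = −(1) + 2·(2) + 2·(1) + 2·(4) = 13
  T: −[g]_T + 2·[ν]_T + 2·[r]_T + 2·[I_A]_T = −(-2) + 2·(-1) + 2·(0) + 2·(0) = 0
Net dimensions [L¹³] ≠ [1] — not dimensionless.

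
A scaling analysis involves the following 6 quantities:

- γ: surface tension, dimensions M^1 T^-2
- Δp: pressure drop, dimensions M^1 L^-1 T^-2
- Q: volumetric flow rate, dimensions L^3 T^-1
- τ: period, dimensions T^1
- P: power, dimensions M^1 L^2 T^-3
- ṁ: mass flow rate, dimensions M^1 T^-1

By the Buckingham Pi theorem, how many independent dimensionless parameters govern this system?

3

There are 6 variables and 3 base dimensions (M, L, T).
The dimension matrix has rank 3.
Independent dimensionless groups: 6 − 3 = 3.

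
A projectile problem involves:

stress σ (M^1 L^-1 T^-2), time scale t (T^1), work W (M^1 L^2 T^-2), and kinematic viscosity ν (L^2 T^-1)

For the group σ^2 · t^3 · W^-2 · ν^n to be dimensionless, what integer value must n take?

3

Balance the L exponent: (2)·n from ν, plus 2·(-1) + 3·(0) − 2·(2) = -6 from the rest, must sum to zero.
2n − 6 = 0, so n = 3.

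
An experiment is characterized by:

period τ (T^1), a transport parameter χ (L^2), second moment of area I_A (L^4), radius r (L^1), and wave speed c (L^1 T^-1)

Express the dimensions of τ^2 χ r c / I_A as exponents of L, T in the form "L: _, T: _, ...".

L: 0, T: 1

Collect each base-dimension exponent across the product:
  L: 2·(0) + (2) − (4) + (1) + (1) = 0
  T: 2·(1) + (0) − (0) + (0) + (-1) = 1
So the dimensions are [T].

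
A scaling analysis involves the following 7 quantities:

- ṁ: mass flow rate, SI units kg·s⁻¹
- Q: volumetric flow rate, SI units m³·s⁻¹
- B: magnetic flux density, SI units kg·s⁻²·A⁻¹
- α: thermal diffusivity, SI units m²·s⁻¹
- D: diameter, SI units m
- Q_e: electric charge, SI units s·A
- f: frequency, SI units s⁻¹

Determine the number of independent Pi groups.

3

There are 7 variables and 4 base dimensions (M, L, T, I).
The dimension matrix has rank 4.
Independent dimensionless groups: 7 − 4 = 3.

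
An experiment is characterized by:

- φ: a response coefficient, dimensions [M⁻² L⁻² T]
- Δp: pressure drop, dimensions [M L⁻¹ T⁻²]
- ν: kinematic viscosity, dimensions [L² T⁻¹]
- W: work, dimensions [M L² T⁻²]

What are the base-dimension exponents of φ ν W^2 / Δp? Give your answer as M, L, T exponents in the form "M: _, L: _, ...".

Collect each base-dimension exponent across the product:
  M: (-2) − (1) + (0) + 2·(1) = -1
  L: (-2) − (-1) + (2) + 2·(2) = 5
  T: (1) − (-2) + (-1) + 2·(-2) = -2
So the dimensions are [M⁻¹ L⁵ T⁻²].

M: -1, L: 5, T: -2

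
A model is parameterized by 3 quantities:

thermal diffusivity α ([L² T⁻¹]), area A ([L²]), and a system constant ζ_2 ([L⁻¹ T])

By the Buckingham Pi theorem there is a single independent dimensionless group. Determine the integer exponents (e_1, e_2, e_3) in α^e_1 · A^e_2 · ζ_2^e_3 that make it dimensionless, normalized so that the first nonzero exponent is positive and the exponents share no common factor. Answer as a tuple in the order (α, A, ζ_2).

L: e_1·(2) + e_2·(2) + e_3·(-1) = 0
T: e_1·(-1) + e_2·(0) + e_3·(1) = 0
Solving this homogeneous linear system for the smallest-integer solution (first nonzero entry positive) gives (2, -1, 2).

(2, -1, 2)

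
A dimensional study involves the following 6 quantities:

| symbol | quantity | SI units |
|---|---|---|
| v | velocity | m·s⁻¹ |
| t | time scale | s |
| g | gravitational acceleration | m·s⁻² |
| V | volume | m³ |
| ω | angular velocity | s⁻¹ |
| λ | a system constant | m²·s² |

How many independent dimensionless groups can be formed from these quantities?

There are 6 variables and 2 base dimensions (L, T).
The dimension matrix has rank 2.
Independent dimensionless groups: 6 − 2 = 4.

4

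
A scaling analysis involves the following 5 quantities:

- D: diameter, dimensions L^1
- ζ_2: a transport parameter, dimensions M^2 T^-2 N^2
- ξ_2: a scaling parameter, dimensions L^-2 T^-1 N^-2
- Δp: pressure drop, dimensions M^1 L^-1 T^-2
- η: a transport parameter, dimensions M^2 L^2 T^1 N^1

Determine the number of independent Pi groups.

1

There are 5 variables and 4 base dimensions (M, L, T, N).
The dimension matrix has rank 4.
Independent dimensionless groups: 5 − 4 = 1.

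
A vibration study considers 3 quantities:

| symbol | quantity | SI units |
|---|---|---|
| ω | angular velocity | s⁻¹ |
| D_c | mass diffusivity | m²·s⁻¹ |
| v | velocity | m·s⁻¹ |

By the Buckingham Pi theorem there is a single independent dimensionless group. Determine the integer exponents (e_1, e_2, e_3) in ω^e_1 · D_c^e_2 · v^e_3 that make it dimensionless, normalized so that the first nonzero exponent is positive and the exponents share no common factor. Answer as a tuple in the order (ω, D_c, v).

L: e_1·(0) + e_2·(2) + e_3·(1) = 0
T: e_1·(-1) + e_2·(-1) + e_3·(-1) = 0
Solving this homogeneous linear system for the smallest-integer solution (first nonzero entry positive) gives (1, 1, -2).

(1, 1, -2)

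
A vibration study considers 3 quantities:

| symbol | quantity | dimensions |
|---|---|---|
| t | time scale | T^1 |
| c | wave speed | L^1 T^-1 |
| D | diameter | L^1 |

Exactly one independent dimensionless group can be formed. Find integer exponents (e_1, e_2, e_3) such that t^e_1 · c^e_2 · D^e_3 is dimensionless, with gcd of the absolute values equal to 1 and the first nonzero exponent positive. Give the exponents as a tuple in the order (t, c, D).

(1, 1, -1)

L: e_1·(0) + e_2·(1) + e_3·(1) = 0
T: e_1·(1) + e_2·(-1) + e_3·(0) = 0
Solving this homogeneous linear system for the smallest-integer solution (first nonzero entry positive) gives (1, 1, -1).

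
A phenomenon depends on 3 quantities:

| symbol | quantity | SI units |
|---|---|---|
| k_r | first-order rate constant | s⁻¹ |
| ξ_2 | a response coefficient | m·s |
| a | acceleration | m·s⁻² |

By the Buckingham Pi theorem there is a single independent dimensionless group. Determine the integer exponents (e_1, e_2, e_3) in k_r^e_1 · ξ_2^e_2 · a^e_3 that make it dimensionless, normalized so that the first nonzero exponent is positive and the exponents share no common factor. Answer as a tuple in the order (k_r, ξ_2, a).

(3, 1, -1)

L: e_1·(0) + e_2·(1) + e_3·(1) = 0
T: e_1·(-1) + e_2·(1) + e_3·(-2) = 0
Solving this homogeneous linear system for the smallest-integer solution (first nonzero entry positive) gives (3, 1, -1).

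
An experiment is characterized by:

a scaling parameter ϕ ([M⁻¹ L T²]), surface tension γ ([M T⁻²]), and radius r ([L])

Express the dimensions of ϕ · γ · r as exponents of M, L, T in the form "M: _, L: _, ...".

M: 0, L: 2, T: 0

Collect each base-dimension exponent across the product:
  M: (-1) + (1) + (0) = 0
  L: (1) + (0) + (1) = 2
  T: (2) + (-2) + (0) = 0
So the dimensions are [L²].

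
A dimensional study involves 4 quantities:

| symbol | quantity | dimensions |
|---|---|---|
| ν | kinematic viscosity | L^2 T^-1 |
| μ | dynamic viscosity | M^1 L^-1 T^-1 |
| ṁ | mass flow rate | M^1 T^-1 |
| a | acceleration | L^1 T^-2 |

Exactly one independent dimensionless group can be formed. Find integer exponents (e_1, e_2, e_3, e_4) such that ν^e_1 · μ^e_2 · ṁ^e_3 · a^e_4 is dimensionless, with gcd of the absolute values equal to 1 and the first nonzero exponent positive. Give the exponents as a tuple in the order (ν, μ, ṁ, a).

M: e_1·(0) + e_2·(1) + e_3·(1) + e_4·(0) = 0
L: e_1·(2) + e_2·(-1) + e_3·(0) + e_4·(1) = 0
T: e_1·(-1) + e_2·(-1) + e_3·(-1) + e_4·(-2) = 0
Solving this homogeneous linear system for the smallest-integer solution (first nonzero entry positive) gives (2, 3, -3, -1).

(2, 3, -3, -1)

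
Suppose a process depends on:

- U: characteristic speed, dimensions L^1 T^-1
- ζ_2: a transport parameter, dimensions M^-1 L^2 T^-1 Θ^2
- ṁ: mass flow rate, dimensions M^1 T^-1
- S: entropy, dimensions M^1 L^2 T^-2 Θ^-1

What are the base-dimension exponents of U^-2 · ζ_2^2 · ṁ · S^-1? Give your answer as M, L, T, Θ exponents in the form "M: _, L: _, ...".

M: -2, L: 0, T: 1, Θ: 5

Collect each base-dimension exponent across the product:
  M: −2·(0) + 2·(-1) + (1) − (1) = -2
  L: −2·(1) + 2·(2) + (0) − (2) = 0
  T: −2·(-1) + 2·(-1) + (-1) − (-2) = 1
  Θ: −2·(0) + 2·(2) + (0) − (-1) = 5
So the dimensions are [M⁻² T Θ⁵].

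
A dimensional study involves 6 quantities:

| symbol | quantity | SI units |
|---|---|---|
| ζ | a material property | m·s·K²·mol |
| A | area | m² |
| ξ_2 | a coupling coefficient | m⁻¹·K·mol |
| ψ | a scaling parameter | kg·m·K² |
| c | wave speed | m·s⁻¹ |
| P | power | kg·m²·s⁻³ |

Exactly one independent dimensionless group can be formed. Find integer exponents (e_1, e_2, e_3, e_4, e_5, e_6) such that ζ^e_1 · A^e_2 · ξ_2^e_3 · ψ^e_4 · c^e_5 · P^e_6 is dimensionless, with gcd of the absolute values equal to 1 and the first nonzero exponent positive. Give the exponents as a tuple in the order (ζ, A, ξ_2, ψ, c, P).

(2, -2, -2, -1, -1, 1)

M: e_1·(0) + e_2·(0) + e_3·(0) + e_4·(1) + e_5·(0) + e_6·(1) = 0
L: e_1·(1) + e_2·(2) + e_3·(-1) + e_4·(1) + e_5·(1) + e_6·(2) = 0
T: e_1·(1) + e_2·(0) + e_3·(0) + e_4·(0) + e_5·(-1) + e_6·(-3) = 0
Θ: e_1·(2) + e_2·(0) + e_3·(1) + e_4·(2) + e_5·(0) + e_6·(0) = 0
N: e_1·(1) + e_2·(0) + e_3·(1) + e_4·(0) + e_5·(0) + e_6·(0) = 0
Solving this homogeneous linear system for the smallest-integer solution (first nonzero entry positive) gives (2, -2, -2, -1, -1, 1).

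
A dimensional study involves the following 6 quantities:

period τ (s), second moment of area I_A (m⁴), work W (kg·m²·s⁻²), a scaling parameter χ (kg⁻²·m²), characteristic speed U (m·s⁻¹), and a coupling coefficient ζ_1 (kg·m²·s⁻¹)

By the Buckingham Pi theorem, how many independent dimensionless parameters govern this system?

There are 6 variables and 3 base dimensions (M, L, T).
The dimension matrix has rank 3.
Independent dimensionless groups: 6 − 3 = 3.

3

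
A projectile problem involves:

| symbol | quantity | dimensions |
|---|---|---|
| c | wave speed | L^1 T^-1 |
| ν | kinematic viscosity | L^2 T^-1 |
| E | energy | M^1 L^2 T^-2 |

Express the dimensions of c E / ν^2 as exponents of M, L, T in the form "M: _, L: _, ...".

M: 1, L: -1, T: -1

Collect each base-dimension exponent across the product:
  M: (0) − 2·(0) + (1) = 1
  L: (1) − 2·(2) + (2) = -1
  T: (-1) − 2·(-1) + (-2) = -1
So the dimensions are [M L⁻¹ T⁻¹].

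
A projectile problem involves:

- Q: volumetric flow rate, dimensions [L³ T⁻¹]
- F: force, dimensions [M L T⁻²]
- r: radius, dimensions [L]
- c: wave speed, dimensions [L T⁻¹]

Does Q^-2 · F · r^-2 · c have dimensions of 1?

no

Sum the exponent of each base dimension across the product:
  M: −2·[Q]_M + [F]_M − 2·[r]_M + [c]_M = −2·(0) + (1) − 2·(0) + (0) = 1
  L: −2·[Q]_L + [F]_L − 2·[r]_L + [c]_L = −2·(3) + (1) − 2·(1) + (1) = -6
  T: −2·[Q]_T + [F]_T − 2·[r]_T + [c]_T = −2·(-1) + (-2) − 2·(0) + (-1) = -1
Net dimensions [M L⁻⁶ T⁻¹] ≠ [1] — not dimensionless.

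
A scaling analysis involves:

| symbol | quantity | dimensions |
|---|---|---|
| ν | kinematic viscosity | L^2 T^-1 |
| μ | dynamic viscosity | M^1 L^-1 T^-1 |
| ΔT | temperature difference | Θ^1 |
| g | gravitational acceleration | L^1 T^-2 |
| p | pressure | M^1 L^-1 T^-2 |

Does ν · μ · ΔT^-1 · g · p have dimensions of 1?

Sum the exponent of each base dimension across the product:
  M: [ν]_M + [μ]_M − [ΔT]_M + [g]_M + [p]_M = (0) + (1) − (0) + (0) + (1) = 2
  L: [ν]_L + [μ]_L − [ΔT]_L + [g]_L + [p]_L = (2) + (-1) − (0) + (1) + (-1) = 1
  T: [ν]_T + [μ]_T − [ΔT]_T + [g]_T + [p]_T = (-1) + (-1) − (0) + (-2) + (-2) = -6
  Θ: [ν]_Θ + [μ]_Θ − [ΔT]_Θ + [g]_Θ + [p]_Θ = (0) + (0) − (1) + (0) + (0) = -1
Net dimensions [M² L T⁻⁶ Θ⁻¹] ≠ [1] — not dimensionless.

no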